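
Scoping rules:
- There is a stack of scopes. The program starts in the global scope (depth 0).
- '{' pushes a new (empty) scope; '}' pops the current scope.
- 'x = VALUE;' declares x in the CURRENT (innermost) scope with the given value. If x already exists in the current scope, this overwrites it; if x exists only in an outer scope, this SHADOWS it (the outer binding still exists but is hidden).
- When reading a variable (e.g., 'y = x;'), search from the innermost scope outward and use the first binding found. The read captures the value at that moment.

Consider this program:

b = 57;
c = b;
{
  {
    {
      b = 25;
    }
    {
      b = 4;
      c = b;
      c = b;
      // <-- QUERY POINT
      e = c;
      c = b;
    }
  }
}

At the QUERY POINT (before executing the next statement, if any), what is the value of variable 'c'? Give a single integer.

Step 1: declare b=57 at depth 0
Step 2: declare c=(read b)=57 at depth 0
Step 3: enter scope (depth=1)
Step 4: enter scope (depth=2)
Step 5: enter scope (depth=3)
Step 6: declare b=25 at depth 3
Step 7: exit scope (depth=2)
Step 8: enter scope (depth=3)
Step 9: declare b=4 at depth 3
Step 10: declare c=(read b)=4 at depth 3
Step 11: declare c=(read b)=4 at depth 3
Visible at query point: b=4 c=4

Answer: 4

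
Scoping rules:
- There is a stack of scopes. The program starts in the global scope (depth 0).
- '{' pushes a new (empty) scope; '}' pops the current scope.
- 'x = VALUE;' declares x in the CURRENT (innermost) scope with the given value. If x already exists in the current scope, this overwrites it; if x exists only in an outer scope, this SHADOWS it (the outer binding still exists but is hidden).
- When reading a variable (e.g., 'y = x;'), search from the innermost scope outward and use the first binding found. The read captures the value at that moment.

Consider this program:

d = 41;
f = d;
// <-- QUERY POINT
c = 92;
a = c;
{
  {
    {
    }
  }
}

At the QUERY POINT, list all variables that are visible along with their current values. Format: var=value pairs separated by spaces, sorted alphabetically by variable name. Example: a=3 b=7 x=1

Step 1: declare d=41 at depth 0
Step 2: declare f=(read d)=41 at depth 0
Visible at query point: d=41 f=41

Answer: d=41 f=41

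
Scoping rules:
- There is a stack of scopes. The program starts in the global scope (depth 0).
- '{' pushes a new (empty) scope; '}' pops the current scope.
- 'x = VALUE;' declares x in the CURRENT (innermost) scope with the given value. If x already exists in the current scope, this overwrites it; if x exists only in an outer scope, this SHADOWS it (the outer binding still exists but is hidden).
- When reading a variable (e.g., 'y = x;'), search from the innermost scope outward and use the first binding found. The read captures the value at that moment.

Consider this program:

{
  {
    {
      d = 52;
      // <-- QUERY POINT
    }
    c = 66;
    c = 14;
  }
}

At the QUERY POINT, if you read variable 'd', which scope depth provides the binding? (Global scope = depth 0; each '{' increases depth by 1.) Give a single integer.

Step 1: enter scope (depth=1)
Step 2: enter scope (depth=2)
Step 3: enter scope (depth=3)
Step 4: declare d=52 at depth 3
Visible at query point: d=52

Answer: 3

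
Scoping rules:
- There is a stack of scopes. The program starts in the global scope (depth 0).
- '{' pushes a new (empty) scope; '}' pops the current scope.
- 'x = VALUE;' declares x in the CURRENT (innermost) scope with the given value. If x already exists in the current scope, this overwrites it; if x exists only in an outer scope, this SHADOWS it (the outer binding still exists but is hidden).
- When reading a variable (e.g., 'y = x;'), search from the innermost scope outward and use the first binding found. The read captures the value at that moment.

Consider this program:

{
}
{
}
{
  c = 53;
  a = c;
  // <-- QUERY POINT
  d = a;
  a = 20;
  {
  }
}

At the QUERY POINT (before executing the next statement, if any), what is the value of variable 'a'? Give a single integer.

Step 1: enter scope (depth=1)
Step 2: exit scope (depth=0)
Step 3: enter scope (depth=1)
Step 4: exit scope (depth=0)
Step 5: enter scope (depth=1)
Step 6: declare c=53 at depth 1
Step 7: declare a=(read c)=53 at depth 1
Visible at query point: a=53 c=53

Answer: 53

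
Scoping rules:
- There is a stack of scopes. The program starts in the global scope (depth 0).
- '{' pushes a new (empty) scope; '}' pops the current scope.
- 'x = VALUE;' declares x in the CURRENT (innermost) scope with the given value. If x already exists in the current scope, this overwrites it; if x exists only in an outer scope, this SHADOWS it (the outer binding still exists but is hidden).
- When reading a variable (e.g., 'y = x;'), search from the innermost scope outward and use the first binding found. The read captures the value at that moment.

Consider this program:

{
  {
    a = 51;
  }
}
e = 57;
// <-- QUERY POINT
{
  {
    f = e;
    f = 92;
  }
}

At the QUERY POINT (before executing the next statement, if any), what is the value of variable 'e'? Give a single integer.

Step 1: enter scope (depth=1)
Step 2: enter scope (depth=2)
Step 3: declare a=51 at depth 2
Step 4: exit scope (depth=1)
Step 5: exit scope (depth=0)
Step 6: declare e=57 at depth 0
Visible at query point: e=57

Answer: 57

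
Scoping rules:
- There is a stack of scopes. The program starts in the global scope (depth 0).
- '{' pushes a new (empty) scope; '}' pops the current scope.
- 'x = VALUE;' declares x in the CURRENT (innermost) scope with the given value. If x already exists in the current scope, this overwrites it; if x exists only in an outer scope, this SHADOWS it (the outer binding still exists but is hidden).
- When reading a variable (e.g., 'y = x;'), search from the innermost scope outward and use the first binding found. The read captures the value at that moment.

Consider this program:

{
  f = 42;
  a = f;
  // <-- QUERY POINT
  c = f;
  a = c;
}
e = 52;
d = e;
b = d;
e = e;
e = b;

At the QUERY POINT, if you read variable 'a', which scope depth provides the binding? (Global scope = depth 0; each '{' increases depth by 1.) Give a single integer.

Step 1: enter scope (depth=1)
Step 2: declare f=42 at depth 1
Step 3: declare a=(read f)=42 at depth 1
Visible at query point: a=42 f=42

Answer: 1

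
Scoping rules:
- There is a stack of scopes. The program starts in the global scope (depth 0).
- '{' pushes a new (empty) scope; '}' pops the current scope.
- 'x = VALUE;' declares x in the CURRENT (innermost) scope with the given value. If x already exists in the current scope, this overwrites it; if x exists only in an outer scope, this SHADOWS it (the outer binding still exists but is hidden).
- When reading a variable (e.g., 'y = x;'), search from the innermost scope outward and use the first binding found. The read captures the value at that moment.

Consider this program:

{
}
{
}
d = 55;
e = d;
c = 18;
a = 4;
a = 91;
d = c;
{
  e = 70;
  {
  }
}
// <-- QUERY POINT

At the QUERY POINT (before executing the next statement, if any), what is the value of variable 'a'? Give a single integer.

Step 1: enter scope (depth=1)
Step 2: exit scope (depth=0)
Step 3: enter scope (depth=1)
Step 4: exit scope (depth=0)
Step 5: declare d=55 at depth 0
Step 6: declare e=(read d)=55 at depth 0
Step 7: declare c=18 at depth 0
Step 8: declare a=4 at depth 0
Step 9: declare a=91 at depth 0
Step 10: declare d=(read c)=18 at depth 0
Step 11: enter scope (depth=1)
Step 12: declare e=70 at depth 1
Step 13: enter scope (depth=2)
Step 14: exit scope (depth=1)
Step 15: exit scope (depth=0)
Visible at query point: a=91 c=18 d=18 e=55

Answer: 91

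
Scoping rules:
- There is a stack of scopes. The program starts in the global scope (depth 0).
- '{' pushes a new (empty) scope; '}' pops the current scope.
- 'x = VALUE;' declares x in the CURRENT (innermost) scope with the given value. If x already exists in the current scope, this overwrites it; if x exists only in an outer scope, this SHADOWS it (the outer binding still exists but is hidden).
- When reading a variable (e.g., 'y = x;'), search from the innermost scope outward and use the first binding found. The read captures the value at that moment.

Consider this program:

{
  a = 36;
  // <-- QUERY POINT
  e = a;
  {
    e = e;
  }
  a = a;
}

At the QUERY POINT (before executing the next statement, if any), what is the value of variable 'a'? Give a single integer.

Answer: 36

Derivation:
Step 1: enter scope (depth=1)
Step 2: declare a=36 at depth 1
Visible at query point: a=36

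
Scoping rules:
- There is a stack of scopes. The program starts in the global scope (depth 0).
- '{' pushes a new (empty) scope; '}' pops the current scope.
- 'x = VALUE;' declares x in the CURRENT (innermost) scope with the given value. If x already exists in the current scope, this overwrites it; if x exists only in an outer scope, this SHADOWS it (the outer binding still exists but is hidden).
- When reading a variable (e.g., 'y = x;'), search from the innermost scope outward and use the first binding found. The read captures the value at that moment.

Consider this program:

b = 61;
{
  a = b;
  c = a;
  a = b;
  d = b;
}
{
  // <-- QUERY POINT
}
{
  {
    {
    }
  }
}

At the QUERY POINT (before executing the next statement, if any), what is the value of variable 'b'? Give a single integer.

Step 1: declare b=61 at depth 0
Step 2: enter scope (depth=1)
Step 3: declare a=(read b)=61 at depth 1
Step 4: declare c=(read a)=61 at depth 1
Step 5: declare a=(read b)=61 at depth 1
Step 6: declare d=(read b)=61 at depth 1
Step 7: exit scope (depth=0)
Step 8: enter scope (depth=1)
Visible at query point: b=61

Answer: 61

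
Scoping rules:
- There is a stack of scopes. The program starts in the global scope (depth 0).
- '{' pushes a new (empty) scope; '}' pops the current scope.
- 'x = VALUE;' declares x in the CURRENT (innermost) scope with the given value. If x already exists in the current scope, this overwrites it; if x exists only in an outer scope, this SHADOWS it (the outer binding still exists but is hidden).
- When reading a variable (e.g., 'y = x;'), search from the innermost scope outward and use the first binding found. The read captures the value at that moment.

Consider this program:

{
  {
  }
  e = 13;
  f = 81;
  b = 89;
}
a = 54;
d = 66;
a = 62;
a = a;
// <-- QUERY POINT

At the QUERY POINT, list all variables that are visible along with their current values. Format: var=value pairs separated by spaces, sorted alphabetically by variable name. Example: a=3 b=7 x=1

Answer: a=62 d=66

Derivation:
Step 1: enter scope (depth=1)
Step 2: enter scope (depth=2)
Step 3: exit scope (depth=1)
Step 4: declare e=13 at depth 1
Step 5: declare f=81 at depth 1
Step 6: declare b=89 at depth 1
Step 7: exit scope (depth=0)
Step 8: declare a=54 at depth 0
Step 9: declare d=66 at depth 0
Step 10: declare a=62 at depth 0
Step 11: declare a=(read a)=62 at depth 0
Visible at query point: a=62 d=66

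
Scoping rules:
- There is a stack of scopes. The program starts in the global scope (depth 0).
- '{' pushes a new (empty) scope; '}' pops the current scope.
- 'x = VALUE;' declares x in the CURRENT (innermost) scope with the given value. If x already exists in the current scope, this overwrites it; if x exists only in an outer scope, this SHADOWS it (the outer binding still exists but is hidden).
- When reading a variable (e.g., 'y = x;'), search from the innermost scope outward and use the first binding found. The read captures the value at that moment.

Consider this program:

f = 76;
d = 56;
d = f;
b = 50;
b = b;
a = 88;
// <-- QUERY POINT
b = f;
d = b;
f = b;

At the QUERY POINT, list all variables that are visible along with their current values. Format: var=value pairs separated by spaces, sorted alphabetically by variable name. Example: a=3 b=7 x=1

Answer: a=88 b=50 d=76 f=76

Derivation:
Step 1: declare f=76 at depth 0
Step 2: declare d=56 at depth 0
Step 3: declare d=(read f)=76 at depth 0
Step 4: declare b=50 at depth 0
Step 5: declare b=(read b)=50 at depth 0
Step 6: declare a=88 at depth 0
Visible at query point: a=88 b=50 d=76 f=76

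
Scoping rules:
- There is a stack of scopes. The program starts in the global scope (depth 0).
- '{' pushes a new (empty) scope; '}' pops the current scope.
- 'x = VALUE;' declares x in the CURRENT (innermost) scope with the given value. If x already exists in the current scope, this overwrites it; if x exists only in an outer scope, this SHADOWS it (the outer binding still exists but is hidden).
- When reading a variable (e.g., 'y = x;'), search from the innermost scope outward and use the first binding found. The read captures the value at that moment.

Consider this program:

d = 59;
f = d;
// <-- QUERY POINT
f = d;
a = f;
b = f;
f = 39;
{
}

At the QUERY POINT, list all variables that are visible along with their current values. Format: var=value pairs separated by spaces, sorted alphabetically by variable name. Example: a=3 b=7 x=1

Answer: d=59 f=59

Derivation:
Step 1: declare d=59 at depth 0
Step 2: declare f=(read d)=59 at depth 0
Visible at query point: d=59 f=59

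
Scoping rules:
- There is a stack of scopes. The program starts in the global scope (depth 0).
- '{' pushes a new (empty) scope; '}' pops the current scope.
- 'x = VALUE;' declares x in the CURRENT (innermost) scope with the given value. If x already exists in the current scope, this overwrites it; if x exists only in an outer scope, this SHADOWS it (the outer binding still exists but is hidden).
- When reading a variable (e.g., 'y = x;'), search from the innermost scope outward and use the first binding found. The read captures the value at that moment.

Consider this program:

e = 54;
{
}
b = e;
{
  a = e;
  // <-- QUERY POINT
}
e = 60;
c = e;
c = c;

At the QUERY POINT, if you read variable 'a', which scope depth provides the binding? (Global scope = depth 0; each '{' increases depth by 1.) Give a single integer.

Answer: 1

Derivation:
Step 1: declare e=54 at depth 0
Step 2: enter scope (depth=1)
Step 3: exit scope (depth=0)
Step 4: declare b=(read e)=54 at depth 0
Step 5: enter scope (depth=1)
Step 6: declare a=(read e)=54 at depth 1
Visible at query point: a=54 b=54 e=54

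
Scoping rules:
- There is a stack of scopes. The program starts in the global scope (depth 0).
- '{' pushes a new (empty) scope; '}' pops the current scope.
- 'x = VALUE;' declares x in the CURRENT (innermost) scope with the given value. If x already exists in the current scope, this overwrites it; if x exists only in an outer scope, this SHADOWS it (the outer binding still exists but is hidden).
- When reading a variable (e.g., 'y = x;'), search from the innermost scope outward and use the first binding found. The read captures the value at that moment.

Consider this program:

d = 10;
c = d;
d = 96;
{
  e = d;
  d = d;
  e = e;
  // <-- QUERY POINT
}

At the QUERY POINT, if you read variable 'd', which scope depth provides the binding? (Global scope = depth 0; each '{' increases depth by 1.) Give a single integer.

Step 1: declare d=10 at depth 0
Step 2: declare c=(read d)=10 at depth 0
Step 3: declare d=96 at depth 0
Step 4: enter scope (depth=1)
Step 5: declare e=(read d)=96 at depth 1
Step 6: declare d=(read d)=96 at depth 1
Step 7: declare e=(read e)=96 at depth 1
Visible at query point: c=10 d=96 e=96

Answer: 1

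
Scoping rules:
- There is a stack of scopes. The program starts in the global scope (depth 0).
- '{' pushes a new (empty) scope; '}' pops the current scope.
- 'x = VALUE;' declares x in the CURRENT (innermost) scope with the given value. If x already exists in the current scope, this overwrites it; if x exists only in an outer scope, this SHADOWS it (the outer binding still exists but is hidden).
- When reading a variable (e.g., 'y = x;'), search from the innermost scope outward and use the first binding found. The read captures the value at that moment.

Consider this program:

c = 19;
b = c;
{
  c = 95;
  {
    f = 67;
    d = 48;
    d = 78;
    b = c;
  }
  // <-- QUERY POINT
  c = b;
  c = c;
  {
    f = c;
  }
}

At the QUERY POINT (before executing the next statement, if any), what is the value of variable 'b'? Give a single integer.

Step 1: declare c=19 at depth 0
Step 2: declare b=(read c)=19 at depth 0
Step 3: enter scope (depth=1)
Step 4: declare c=95 at depth 1
Step 5: enter scope (depth=2)
Step 6: declare f=67 at depth 2
Step 7: declare d=48 at depth 2
Step 8: declare d=78 at depth 2
Step 9: declare b=(read c)=95 at depth 2
Step 10: exit scope (depth=1)
Visible at query point: b=19 c=95

Answer: 19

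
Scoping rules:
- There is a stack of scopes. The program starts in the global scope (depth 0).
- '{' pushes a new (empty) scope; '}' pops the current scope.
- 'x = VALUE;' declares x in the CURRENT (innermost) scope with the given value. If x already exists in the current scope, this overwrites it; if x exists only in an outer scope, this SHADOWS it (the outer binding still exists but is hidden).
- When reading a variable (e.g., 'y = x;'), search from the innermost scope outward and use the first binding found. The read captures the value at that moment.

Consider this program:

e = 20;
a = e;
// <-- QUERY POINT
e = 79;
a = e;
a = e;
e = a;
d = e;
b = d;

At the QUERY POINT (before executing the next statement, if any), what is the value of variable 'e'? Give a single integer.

Answer: 20

Derivation:
Step 1: declare e=20 at depth 0
Step 2: declare a=(read e)=20 at depth 0
Visible at query point: a=20 e=20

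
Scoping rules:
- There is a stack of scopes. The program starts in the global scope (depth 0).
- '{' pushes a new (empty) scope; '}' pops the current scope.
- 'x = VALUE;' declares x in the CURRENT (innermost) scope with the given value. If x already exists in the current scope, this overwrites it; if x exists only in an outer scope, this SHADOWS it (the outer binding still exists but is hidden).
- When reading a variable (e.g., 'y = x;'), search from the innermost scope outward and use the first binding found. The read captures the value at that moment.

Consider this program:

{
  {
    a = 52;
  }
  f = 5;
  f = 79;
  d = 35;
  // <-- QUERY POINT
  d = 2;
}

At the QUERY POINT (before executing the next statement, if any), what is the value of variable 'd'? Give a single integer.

Answer: 35

Derivation:
Step 1: enter scope (depth=1)
Step 2: enter scope (depth=2)
Step 3: declare a=52 at depth 2
Step 4: exit scope (depth=1)
Step 5: declare f=5 at depth 1
Step 6: declare f=79 at depth 1
Step 7: declare d=35 at depth 1
Visible at query point: d=35 f=79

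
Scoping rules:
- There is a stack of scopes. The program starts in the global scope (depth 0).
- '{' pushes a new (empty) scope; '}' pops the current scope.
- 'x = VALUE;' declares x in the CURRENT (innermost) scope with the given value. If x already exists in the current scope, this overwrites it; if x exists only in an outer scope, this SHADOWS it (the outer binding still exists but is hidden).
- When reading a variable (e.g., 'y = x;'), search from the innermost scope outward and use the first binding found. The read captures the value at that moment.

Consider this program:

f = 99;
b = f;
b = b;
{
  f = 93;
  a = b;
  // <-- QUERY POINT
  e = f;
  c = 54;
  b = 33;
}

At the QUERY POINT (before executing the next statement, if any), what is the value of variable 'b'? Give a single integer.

Answer: 99

Derivation:
Step 1: declare f=99 at depth 0
Step 2: declare b=(read f)=99 at depth 0
Step 3: declare b=(read b)=99 at depth 0
Step 4: enter scope (depth=1)
Step 5: declare f=93 at depth 1
Step 6: declare a=(read b)=99 at depth 1
Visible at query point: a=99 b=99 f=93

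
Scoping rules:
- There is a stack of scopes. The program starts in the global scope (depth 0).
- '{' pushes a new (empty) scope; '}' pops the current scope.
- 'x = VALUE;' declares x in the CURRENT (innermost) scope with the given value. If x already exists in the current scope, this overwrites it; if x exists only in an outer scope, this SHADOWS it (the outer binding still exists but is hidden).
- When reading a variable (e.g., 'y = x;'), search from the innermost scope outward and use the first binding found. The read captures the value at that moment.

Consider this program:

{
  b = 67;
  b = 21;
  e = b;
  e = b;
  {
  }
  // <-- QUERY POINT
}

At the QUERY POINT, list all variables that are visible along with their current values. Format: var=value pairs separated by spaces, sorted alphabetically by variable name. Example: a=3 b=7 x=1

Answer: b=21 e=21

Derivation:
Step 1: enter scope (depth=1)
Step 2: declare b=67 at depth 1
Step 3: declare b=21 at depth 1
Step 4: declare e=(read b)=21 at depth 1
Step 5: declare e=(read b)=21 at depth 1
Step 6: enter scope (depth=2)
Step 7: exit scope (depth=1)
Visible at query point: b=21 e=21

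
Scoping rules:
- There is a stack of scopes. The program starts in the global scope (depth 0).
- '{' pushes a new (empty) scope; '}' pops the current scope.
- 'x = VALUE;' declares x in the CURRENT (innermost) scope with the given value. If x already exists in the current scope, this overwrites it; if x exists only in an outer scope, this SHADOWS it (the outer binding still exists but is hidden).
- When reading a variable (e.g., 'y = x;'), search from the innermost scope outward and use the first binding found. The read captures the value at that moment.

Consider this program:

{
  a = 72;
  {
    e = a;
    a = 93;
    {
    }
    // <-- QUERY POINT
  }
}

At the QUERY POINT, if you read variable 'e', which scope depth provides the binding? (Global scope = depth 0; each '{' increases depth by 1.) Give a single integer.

Step 1: enter scope (depth=1)
Step 2: declare a=72 at depth 1
Step 3: enter scope (depth=2)
Step 4: declare e=(read a)=72 at depth 2
Step 5: declare a=93 at depth 2
Step 6: enter scope (depth=3)
Step 7: exit scope (depth=2)
Visible at query point: a=93 e=72

Answer: 2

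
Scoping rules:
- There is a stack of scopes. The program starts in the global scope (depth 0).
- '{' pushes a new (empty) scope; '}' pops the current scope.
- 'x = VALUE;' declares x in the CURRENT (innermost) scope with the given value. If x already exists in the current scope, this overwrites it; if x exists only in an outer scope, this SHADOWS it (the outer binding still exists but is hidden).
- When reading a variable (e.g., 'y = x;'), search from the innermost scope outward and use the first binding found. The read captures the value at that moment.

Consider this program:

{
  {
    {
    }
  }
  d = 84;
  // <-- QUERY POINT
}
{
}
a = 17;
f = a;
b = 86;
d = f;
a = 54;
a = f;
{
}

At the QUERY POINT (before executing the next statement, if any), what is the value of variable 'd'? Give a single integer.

Answer: 84

Derivation:
Step 1: enter scope (depth=1)
Step 2: enter scope (depth=2)
Step 3: enter scope (depth=3)
Step 4: exit scope (depth=2)
Step 5: exit scope (depth=1)
Step 6: declare d=84 at depth 1
Visible at query point: d=84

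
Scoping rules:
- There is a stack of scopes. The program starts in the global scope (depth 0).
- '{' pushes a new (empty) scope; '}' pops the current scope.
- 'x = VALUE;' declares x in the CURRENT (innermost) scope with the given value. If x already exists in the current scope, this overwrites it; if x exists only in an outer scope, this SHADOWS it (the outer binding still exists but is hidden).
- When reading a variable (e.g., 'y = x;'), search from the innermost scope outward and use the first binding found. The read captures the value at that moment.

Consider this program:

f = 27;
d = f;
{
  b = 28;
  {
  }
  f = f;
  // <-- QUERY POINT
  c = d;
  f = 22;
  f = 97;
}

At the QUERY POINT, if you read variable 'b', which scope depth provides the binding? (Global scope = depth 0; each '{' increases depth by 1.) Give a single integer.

Step 1: declare f=27 at depth 0
Step 2: declare d=(read f)=27 at depth 0
Step 3: enter scope (depth=1)
Step 4: declare b=28 at depth 1
Step 5: enter scope (depth=2)
Step 6: exit scope (depth=1)
Step 7: declare f=(read f)=27 at depth 1
Visible at query point: b=28 d=27 f=27

Answer: 1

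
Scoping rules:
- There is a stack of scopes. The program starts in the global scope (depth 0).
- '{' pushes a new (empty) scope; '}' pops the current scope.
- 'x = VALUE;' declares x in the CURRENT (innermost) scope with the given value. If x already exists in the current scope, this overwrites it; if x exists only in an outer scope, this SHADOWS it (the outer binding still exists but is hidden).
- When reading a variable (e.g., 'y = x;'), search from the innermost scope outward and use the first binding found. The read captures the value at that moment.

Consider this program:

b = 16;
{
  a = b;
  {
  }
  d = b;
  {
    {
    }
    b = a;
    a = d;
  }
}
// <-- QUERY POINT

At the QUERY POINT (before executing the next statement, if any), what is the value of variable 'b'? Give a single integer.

Step 1: declare b=16 at depth 0
Step 2: enter scope (depth=1)
Step 3: declare a=(read b)=16 at depth 1
Step 4: enter scope (depth=2)
Step 5: exit scope (depth=1)
Step 6: declare d=(read b)=16 at depth 1
Step 7: enter scope (depth=2)
Step 8: enter scope (depth=3)
Step 9: exit scope (depth=2)
Step 10: declare b=(read a)=16 at depth 2
Step 11: declare a=(read d)=16 at depth 2
Step 12: exit scope (depth=1)
Step 13: exit scope (depth=0)
Visible at query point: b=16

Answer: 16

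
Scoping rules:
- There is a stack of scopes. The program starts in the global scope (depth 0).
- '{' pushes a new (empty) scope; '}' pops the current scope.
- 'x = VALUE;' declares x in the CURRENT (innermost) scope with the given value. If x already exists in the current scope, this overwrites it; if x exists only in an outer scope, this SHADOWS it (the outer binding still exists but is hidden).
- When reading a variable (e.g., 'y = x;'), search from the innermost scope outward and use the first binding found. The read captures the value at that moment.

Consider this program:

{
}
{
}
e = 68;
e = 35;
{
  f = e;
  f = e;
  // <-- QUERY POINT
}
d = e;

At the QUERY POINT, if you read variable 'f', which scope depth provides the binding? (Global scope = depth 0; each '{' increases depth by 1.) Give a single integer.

Answer: 1

Derivation:
Step 1: enter scope (depth=1)
Step 2: exit scope (depth=0)
Step 3: enter scope (depth=1)
Step 4: exit scope (depth=0)
Step 5: declare e=68 at depth 0
Step 6: declare e=35 at depth 0
Step 7: enter scope (depth=1)
Step 8: declare f=(read e)=35 at depth 1
Step 9: declare f=(read e)=35 at depth 1
Visible at query point: e=35 f=35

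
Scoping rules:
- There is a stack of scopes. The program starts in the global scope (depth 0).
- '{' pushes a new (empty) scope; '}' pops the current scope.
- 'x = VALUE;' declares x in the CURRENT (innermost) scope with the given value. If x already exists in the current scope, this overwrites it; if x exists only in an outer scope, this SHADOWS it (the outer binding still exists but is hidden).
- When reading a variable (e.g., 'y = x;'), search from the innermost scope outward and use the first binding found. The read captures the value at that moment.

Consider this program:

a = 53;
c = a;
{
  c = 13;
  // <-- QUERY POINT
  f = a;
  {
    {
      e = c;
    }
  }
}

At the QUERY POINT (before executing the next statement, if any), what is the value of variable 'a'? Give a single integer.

Step 1: declare a=53 at depth 0
Step 2: declare c=(read a)=53 at depth 0
Step 3: enter scope (depth=1)
Step 4: declare c=13 at depth 1
Visible at query point: a=53 c=13

Answer: 53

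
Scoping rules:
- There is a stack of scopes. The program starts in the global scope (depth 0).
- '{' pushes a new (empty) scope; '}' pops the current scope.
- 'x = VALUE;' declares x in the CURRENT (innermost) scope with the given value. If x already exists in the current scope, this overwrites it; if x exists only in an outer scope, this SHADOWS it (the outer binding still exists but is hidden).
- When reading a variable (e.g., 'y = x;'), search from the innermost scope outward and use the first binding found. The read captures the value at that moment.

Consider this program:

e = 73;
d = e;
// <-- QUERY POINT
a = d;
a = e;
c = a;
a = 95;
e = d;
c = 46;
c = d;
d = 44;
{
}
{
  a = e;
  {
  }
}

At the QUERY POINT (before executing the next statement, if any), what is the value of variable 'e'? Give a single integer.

Step 1: declare e=73 at depth 0
Step 2: declare d=(read e)=73 at depth 0
Visible at query point: d=73 e=73

Answer: 73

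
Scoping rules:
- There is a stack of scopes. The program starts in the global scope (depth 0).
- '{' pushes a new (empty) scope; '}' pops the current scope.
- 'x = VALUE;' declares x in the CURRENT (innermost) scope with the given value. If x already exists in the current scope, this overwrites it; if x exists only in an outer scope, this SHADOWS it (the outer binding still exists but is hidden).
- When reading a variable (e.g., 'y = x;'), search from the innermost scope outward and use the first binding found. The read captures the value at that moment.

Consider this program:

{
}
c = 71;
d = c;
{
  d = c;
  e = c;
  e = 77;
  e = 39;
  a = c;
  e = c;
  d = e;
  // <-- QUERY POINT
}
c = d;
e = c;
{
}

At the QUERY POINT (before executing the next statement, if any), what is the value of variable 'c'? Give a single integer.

Step 1: enter scope (depth=1)
Step 2: exit scope (depth=0)
Step 3: declare c=71 at depth 0
Step 4: declare d=(read c)=71 at depth 0
Step 5: enter scope (depth=1)
Step 6: declare d=(read c)=71 at depth 1
Step 7: declare e=(read c)=71 at depth 1
Step 8: declare e=77 at depth 1
Step 9: declare e=39 at depth 1
Step 10: declare a=(read c)=71 at depth 1
Step 11: declare e=(read c)=71 at depth 1
Step 12: declare d=(read e)=71 at depth 1
Visible at query point: a=71 c=71 d=71 e=71

Answer: 71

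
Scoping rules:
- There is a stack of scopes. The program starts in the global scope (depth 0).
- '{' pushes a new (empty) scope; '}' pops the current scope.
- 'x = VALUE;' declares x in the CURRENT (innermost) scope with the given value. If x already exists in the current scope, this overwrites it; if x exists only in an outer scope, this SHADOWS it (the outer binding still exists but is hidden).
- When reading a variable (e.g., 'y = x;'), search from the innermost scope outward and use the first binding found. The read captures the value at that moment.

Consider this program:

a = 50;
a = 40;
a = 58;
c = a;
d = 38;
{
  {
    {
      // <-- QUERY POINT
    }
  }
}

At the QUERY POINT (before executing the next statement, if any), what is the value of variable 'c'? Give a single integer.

Answer: 58

Derivation:
Step 1: declare a=50 at depth 0
Step 2: declare a=40 at depth 0
Step 3: declare a=58 at depth 0
Step 4: declare c=(read a)=58 at depth 0
Step 5: declare d=38 at depth 0
Step 6: enter scope (depth=1)
Step 7: enter scope (depth=2)
Step 8: enter scope (depth=3)
Visible at query point: a=58 c=58 d=38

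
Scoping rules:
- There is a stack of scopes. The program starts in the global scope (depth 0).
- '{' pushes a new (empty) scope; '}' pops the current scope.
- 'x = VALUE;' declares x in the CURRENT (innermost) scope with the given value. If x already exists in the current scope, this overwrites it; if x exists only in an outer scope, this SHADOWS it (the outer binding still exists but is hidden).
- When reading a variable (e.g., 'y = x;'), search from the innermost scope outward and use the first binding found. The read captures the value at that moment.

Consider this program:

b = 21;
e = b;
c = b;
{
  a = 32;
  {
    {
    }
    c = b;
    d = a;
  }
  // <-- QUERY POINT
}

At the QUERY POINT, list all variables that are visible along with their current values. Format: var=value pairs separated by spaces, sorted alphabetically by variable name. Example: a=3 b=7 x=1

Step 1: declare b=21 at depth 0
Step 2: declare e=(read b)=21 at depth 0
Step 3: declare c=(read b)=21 at depth 0
Step 4: enter scope (depth=1)
Step 5: declare a=32 at depth 1
Step 6: enter scope (depth=2)
Step 7: enter scope (depth=3)
Step 8: exit scope (depth=2)
Step 9: declare c=(read b)=21 at depth 2
Step 10: declare d=(read a)=32 at depth 2
Step 11: exit scope (depth=1)
Visible at query point: a=32 b=21 c=21 e=21

Answer: a=32 b=21 c=21 e=21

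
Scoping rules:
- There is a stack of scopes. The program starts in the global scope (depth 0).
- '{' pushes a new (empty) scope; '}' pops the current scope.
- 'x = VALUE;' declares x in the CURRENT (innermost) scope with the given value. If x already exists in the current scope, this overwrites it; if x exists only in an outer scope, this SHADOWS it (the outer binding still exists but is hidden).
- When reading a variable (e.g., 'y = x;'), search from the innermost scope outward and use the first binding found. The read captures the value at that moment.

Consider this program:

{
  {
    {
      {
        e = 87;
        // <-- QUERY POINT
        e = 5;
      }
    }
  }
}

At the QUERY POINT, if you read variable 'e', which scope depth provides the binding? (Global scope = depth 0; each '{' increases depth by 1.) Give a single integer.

Answer: 4

Derivation:
Step 1: enter scope (depth=1)
Step 2: enter scope (depth=2)
Step 3: enter scope (depth=3)
Step 4: enter scope (depth=4)
Step 5: declare e=87 at depth 4
Visible at query point: e=87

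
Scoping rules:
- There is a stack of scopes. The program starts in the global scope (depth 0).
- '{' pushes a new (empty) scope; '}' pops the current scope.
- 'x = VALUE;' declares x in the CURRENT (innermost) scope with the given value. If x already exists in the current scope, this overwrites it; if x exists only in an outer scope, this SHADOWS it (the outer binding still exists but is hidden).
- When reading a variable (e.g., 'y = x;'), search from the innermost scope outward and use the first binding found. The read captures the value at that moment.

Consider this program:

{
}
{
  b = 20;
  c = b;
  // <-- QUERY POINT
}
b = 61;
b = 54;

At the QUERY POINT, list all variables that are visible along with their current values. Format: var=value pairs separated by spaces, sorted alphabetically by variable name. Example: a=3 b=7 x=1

Answer: b=20 c=20

Derivation:
Step 1: enter scope (depth=1)
Step 2: exit scope (depth=0)
Step 3: enter scope (depth=1)
Step 4: declare b=20 at depth 1
Step 5: declare c=(read b)=20 at depth 1
Visible at query point: b=20 c=20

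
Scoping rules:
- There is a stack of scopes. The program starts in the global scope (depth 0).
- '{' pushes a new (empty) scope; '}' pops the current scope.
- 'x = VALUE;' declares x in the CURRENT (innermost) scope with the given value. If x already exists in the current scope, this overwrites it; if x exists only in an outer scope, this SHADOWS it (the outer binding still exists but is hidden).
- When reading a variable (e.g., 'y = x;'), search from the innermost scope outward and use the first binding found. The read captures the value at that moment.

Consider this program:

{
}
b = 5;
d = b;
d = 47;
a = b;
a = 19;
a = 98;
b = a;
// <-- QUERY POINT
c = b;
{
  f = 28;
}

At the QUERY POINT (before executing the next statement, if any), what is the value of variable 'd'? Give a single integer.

Answer: 47

Derivation:
Step 1: enter scope (depth=1)
Step 2: exit scope (depth=0)
Step 3: declare b=5 at depth 0
Step 4: declare d=(read b)=5 at depth 0
Step 5: declare d=47 at depth 0
Step 6: declare a=(read b)=5 at depth 0
Step 7: declare a=19 at depth 0
Step 8: declare a=98 at depth 0
Step 9: declare b=(read a)=98 at depth 0
Visible at query point: a=98 b=98 d=47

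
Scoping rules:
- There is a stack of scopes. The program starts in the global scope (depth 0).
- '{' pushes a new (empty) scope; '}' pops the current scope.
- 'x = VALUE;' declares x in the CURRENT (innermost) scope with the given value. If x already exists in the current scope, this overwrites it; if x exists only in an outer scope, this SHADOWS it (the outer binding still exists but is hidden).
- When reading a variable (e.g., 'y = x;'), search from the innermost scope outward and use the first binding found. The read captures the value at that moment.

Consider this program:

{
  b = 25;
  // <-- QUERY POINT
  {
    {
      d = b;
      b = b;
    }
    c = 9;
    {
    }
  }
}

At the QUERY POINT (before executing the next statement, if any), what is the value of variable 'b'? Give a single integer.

Step 1: enter scope (depth=1)
Step 2: declare b=25 at depth 1
Visible at query point: b=25

Answer: 25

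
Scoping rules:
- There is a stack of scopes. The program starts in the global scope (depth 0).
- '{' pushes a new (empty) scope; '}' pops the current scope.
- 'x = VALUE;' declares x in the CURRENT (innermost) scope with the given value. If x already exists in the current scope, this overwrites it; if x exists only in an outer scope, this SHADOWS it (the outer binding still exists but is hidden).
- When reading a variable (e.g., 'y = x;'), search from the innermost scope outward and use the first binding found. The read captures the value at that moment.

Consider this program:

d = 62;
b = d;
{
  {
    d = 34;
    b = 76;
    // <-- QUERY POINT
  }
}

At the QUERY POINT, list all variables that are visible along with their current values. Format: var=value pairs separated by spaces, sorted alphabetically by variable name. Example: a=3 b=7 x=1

Step 1: declare d=62 at depth 0
Step 2: declare b=(read d)=62 at depth 0
Step 3: enter scope (depth=1)
Step 4: enter scope (depth=2)
Step 5: declare d=34 at depth 2
Step 6: declare b=76 at depth 2
Visible at query point: b=76 d=34

Answer: b=76 d=34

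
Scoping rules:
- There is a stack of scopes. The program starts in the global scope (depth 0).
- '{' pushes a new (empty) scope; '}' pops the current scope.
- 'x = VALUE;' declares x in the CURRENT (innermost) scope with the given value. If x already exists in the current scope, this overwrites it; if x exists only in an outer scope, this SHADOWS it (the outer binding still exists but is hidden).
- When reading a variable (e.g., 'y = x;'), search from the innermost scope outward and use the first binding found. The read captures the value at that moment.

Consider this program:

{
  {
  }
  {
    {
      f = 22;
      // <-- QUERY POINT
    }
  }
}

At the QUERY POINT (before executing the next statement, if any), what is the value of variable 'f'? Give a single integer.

Answer: 22

Derivation:
Step 1: enter scope (depth=1)
Step 2: enter scope (depth=2)
Step 3: exit scope (depth=1)
Step 4: enter scope (depth=2)
Step 5: enter scope (depth=3)
Step 6: declare f=22 at depth 3
Visible at query point: f=22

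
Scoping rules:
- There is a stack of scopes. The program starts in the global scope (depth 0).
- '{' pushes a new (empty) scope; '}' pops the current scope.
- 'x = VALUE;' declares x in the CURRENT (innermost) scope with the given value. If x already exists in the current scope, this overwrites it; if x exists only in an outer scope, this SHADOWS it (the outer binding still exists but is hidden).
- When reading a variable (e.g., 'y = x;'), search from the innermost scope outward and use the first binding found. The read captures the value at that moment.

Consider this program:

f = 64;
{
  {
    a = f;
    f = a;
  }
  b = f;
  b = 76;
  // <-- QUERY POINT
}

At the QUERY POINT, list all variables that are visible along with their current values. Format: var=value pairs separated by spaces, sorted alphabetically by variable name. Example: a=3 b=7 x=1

Answer: b=76 f=64

Derivation:
Step 1: declare f=64 at depth 0
Step 2: enter scope (depth=1)
Step 3: enter scope (depth=2)
Step 4: declare a=(read f)=64 at depth 2
Step 5: declare f=(read a)=64 at depth 2
Step 6: exit scope (depth=1)
Step 7: declare b=(read f)=64 at depth 1
Step 8: declare b=76 at depth 1
Visible at query point: b=76 f=64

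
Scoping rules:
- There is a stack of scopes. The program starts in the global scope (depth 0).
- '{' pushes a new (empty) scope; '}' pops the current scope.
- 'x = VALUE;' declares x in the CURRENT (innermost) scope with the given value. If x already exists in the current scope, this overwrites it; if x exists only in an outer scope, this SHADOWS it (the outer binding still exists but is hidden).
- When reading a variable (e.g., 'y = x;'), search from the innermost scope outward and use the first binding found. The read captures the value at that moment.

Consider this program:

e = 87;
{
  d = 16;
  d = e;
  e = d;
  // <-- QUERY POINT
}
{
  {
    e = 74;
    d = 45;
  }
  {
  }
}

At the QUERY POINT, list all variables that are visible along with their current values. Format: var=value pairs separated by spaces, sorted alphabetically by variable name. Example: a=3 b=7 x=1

Answer: d=87 e=87

Derivation:
Step 1: declare e=87 at depth 0
Step 2: enter scope (depth=1)
Step 3: declare d=16 at depth 1
Step 4: declare d=(read e)=87 at depth 1
Step 5: declare e=(read d)=87 at depth 1
Visible at query point: d=87 e=87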